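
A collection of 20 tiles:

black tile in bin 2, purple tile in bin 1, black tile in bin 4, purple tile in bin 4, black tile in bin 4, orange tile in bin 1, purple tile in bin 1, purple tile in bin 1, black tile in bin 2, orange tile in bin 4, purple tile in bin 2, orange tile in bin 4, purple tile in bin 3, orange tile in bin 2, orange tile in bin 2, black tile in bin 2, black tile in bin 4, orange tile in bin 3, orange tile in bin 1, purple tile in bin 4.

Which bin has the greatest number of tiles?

Counts by bin: bin 4→7, bin 2→6, bin 1→5, bin 3→2.
The maximum is 7, held uniquely by bin 4.

bin 4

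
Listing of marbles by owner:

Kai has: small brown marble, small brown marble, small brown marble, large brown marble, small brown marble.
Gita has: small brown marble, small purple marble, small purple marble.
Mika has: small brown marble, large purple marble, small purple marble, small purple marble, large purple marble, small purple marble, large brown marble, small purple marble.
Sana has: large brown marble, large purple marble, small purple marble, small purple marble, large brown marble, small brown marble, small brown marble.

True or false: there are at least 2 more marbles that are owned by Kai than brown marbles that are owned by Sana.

|marbles owned by Kai| = 5.
|brown marbles owned by Sana| = 4.
The claim requires 5 − 4 = 1 ≥ 2, which does not hold.

False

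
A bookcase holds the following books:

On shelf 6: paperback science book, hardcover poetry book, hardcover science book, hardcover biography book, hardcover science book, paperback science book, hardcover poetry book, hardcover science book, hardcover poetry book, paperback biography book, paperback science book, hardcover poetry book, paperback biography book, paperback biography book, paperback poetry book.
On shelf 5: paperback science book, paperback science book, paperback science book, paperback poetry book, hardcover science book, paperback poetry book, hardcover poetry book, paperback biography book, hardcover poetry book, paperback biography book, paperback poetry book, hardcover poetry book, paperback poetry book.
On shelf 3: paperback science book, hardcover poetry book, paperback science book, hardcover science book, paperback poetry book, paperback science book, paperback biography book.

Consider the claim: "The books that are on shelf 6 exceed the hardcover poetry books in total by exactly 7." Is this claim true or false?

There are 15 books on shelf 6.
There are 8 hardcover poetry books.
The claim requires 15 − 8 (= 7) to equal 7, which holds.

True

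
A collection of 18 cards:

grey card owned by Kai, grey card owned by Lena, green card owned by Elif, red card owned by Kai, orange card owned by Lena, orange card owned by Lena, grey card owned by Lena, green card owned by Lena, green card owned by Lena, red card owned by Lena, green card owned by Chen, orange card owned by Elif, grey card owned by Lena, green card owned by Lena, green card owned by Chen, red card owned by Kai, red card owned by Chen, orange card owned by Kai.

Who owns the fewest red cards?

Counts by player (restricted to red cards): Kai→2, Chen→1, Lena→1, Elif→0.
The minimum is 0, held uniquely by Elif.

Elif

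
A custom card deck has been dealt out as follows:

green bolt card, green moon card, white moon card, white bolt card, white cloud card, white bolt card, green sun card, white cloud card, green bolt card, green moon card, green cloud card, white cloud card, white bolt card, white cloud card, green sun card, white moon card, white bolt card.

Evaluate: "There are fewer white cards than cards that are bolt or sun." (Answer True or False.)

False

There are 10 white cards.
There are 8 cards that are bolt or sun.
The claim requires 10 < 8, which does not hold.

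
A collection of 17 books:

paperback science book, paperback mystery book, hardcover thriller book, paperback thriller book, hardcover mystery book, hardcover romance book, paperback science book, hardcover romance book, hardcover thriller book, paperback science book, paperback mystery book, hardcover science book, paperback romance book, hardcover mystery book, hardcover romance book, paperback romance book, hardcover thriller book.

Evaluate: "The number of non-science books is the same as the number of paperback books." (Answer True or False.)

|non-science books| = 13.
|paperback books| = 8.
The claim requires 13 = 8, which does not hold.

False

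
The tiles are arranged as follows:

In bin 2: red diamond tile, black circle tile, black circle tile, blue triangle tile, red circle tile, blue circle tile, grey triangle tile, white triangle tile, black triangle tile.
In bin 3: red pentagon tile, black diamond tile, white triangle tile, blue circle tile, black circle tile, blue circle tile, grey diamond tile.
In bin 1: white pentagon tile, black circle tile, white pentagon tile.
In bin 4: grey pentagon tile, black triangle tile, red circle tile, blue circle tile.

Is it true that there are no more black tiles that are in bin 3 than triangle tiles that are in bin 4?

|black tiles in bin 3| = 2.
|triangle tiles in bin 4| = 1.
The claim requires 2 ≤ 1, which does not hold.

False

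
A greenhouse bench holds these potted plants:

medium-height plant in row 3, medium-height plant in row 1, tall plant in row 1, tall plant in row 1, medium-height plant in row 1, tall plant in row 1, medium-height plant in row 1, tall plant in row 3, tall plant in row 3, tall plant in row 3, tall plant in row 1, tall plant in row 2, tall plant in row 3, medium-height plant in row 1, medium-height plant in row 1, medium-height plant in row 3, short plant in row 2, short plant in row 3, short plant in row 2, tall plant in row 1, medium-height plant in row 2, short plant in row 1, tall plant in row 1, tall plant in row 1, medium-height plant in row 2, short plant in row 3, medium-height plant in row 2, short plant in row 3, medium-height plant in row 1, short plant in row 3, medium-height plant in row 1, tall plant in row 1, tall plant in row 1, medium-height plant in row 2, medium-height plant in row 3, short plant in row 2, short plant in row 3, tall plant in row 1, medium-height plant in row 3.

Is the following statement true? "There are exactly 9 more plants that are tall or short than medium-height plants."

plants that are tall or short: 24.
medium-height plants: 15.
The claim requires 24 − 15 (= 9) to equal 9, which holds.

True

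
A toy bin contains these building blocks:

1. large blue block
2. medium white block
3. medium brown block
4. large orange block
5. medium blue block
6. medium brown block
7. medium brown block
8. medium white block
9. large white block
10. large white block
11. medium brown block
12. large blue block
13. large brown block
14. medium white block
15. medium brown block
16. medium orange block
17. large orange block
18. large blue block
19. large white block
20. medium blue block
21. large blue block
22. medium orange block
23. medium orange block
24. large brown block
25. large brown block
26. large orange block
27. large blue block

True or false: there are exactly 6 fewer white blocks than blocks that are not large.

|white blocks| = 6.
|blocks that are not large| = 13.
The claim requires 13 − 6 (= 7) to equal 6, which does not hold.

False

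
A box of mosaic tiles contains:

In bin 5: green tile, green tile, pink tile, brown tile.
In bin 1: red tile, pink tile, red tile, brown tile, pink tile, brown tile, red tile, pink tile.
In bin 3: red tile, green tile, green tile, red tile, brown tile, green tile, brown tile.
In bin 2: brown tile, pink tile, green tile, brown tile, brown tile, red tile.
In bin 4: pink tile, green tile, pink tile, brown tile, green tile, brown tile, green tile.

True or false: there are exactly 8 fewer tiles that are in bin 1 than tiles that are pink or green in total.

True

There are 8 tiles in bin 1.
There are 16 tiles that are pink or green.
The claim requires 16 − 8 (= 8) to equal 8, which holds.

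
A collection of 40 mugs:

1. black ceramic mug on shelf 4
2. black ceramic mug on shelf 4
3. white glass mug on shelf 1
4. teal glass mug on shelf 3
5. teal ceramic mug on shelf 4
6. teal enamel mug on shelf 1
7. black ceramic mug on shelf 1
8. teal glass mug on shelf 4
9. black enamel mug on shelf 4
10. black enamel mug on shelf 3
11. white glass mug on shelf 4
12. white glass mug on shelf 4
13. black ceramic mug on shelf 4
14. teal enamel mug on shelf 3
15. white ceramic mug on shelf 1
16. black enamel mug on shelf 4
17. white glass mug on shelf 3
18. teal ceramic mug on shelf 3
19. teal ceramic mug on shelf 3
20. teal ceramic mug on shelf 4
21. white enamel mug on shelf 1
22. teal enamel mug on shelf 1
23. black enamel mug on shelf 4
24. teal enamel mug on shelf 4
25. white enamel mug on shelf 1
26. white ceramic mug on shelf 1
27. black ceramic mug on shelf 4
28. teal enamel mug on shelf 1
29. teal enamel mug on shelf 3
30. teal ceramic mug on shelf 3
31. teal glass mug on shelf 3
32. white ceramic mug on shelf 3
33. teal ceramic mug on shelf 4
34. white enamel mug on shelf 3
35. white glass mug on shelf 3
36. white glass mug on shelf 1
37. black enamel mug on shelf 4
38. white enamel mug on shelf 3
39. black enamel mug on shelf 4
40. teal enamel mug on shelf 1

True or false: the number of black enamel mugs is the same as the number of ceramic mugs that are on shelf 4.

False

There are 6 black enamel mugs.
There are 7 ceramic mugs on shelf 4.
The claim requires 6 = 7, which does not hold.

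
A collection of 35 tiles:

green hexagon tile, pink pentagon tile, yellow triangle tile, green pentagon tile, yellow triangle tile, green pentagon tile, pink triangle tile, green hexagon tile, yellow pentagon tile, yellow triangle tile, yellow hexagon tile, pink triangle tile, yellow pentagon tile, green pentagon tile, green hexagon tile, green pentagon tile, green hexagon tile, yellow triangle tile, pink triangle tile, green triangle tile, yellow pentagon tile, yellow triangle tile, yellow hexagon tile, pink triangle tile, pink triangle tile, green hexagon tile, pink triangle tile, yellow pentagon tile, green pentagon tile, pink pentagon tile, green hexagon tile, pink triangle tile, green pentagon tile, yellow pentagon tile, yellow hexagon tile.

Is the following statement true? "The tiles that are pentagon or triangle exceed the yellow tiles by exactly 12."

False

|tiles that are pentagon or triangle| = 26.
|yellow tiles| = 13.
The claim requires 26 − 13 (= 13) to equal 12, which does not hold.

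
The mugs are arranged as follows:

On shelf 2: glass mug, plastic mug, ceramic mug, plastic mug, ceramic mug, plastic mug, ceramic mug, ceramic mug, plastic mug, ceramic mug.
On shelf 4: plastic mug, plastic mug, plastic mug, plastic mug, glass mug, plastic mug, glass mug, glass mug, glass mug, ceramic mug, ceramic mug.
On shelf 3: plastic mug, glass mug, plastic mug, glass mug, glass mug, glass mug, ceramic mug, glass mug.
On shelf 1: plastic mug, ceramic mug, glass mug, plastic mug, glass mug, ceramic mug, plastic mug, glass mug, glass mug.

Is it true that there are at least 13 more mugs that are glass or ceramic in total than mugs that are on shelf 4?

mugs that are glass or ceramic: 24.
mugs on shelf 4: 11.
The claim requires 24 − 11 = 13 ≥ 13, which holds.

True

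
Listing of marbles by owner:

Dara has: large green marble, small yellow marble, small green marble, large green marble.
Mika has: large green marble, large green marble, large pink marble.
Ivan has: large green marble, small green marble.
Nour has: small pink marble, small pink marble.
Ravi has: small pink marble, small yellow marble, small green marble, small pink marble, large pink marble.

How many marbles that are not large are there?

9

Total marbles: 16; with the excluded value: 7; remaining 16 − 7 = 9.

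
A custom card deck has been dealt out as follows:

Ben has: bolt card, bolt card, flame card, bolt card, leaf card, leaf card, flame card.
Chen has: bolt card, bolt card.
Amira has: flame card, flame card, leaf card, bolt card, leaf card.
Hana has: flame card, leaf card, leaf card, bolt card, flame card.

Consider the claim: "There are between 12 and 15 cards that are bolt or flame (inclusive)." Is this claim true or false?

True

cards that are bolt or flame: 13.
The claim requires 12 ≤ 13 ≤ 15, which holds.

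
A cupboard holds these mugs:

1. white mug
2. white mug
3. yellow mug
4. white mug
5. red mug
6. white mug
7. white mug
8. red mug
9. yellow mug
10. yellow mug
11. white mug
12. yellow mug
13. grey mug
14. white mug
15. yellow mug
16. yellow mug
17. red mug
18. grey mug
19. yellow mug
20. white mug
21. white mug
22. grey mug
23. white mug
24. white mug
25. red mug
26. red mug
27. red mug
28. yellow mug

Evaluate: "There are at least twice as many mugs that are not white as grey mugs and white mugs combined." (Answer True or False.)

False

|mugs that are not white| = 17.
grey mugs: 3; white mugs: 11; combined: 3 + 11 = 14.
The claim requires 17 ≥ 2 × 14 = 28, which does not hold.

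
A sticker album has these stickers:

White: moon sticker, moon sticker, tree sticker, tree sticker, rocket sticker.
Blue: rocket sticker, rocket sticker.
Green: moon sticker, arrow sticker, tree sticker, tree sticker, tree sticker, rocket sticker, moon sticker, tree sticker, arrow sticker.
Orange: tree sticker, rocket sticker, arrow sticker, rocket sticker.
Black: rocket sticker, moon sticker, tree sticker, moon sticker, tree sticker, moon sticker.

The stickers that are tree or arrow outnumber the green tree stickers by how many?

8

stickers that are tree or arrow: 12.
green tree stickers: 4.
12 − 4 = 8.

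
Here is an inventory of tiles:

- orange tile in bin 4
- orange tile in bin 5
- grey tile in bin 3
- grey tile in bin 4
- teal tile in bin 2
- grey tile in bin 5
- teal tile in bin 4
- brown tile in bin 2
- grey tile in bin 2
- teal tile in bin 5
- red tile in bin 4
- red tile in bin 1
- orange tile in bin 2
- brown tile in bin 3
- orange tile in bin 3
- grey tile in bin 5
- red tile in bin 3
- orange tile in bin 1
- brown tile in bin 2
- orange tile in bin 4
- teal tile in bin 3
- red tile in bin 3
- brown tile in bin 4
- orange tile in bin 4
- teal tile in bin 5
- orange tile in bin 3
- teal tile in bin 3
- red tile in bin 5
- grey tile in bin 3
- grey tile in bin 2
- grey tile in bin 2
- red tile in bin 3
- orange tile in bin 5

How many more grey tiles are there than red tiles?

2

grey tiles: 8.
red tiles: 6.
8 − 6 = 2.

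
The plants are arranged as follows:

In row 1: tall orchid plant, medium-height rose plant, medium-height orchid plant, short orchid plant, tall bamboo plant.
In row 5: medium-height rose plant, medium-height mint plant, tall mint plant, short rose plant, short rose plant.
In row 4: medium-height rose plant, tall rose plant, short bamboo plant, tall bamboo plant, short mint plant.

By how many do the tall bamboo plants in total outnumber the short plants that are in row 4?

tall bamboo plants: 2.
short plants in row 4: 2.
2 − 2 = 0.

0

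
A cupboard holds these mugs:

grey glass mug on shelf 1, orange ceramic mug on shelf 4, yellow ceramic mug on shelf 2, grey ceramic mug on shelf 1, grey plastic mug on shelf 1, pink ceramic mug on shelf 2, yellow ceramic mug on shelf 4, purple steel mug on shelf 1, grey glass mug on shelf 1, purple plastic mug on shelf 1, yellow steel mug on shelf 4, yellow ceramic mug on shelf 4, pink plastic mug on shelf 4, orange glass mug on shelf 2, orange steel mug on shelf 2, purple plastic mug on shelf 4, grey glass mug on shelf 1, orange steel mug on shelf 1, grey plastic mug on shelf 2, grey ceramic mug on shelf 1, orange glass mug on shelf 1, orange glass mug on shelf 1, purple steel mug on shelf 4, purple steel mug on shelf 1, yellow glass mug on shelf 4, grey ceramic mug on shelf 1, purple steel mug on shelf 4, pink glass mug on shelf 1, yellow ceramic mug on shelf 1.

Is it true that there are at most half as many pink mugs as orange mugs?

True

pink mugs: 3.
orange mugs: 6.
The claim requires 2 × 3 = 6 ≤ 6, which holds.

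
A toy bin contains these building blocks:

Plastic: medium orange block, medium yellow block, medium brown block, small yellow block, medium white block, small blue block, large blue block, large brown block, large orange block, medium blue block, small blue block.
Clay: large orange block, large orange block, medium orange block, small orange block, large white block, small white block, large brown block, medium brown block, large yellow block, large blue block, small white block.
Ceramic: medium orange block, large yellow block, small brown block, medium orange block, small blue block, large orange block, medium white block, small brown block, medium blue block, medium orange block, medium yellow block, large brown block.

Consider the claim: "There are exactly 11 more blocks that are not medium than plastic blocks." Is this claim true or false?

|blocks that are not medium| = 21.
|plastic blocks| = 11.
The claim requires 21 − 11 (= 10) to equal 11, which does not hold.

False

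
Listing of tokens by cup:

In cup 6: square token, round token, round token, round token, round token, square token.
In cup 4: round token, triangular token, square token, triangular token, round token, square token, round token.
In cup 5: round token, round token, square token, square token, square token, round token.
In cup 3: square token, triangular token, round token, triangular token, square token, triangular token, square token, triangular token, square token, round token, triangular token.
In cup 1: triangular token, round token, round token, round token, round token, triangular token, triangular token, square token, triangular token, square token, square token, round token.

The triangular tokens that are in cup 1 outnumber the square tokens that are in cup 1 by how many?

1

triangular tokens in cup 1: 4.
square tokens in cup 1: 3.
4 − 3 = 1.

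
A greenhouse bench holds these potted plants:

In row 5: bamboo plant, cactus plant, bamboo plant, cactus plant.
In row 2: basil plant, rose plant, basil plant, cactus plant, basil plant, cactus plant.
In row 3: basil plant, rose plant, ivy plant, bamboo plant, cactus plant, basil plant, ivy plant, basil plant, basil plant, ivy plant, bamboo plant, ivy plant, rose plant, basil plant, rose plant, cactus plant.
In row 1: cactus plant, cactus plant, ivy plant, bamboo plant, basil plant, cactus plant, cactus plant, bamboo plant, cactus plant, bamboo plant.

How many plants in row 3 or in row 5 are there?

in row 3: 16; in row 5: 4; together 16 + 4 = 20.

20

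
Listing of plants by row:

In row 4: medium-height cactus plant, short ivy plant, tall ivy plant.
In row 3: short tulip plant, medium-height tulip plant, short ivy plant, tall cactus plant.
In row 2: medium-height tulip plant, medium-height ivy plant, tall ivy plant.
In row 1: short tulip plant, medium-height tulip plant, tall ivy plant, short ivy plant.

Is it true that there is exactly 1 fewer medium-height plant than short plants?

|medium-height plants| = 5.
|short plants| = 5.
The claim requires 5 − 5 (= 0) to equal 1, which does not hold.

False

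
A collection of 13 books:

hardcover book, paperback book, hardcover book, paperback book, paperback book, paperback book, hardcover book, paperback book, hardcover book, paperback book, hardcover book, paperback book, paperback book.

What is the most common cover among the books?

paperback

Counts by cover: paperback 8, hardcover 5.
The maximum is 8, held uniquely by paperback.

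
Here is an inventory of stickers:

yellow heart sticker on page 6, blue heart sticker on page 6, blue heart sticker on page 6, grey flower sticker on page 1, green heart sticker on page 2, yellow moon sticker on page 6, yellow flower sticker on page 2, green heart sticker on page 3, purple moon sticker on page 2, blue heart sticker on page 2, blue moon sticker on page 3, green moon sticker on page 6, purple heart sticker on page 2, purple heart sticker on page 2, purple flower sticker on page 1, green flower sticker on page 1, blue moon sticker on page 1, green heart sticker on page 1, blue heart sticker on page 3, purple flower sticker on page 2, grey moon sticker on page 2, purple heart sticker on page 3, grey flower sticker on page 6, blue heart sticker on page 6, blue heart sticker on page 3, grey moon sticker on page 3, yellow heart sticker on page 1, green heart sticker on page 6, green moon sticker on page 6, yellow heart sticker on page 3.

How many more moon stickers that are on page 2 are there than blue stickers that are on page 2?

moon stickers on page 2: 2.
blue stickers on page 2: 1.
2 − 1 = 1.

1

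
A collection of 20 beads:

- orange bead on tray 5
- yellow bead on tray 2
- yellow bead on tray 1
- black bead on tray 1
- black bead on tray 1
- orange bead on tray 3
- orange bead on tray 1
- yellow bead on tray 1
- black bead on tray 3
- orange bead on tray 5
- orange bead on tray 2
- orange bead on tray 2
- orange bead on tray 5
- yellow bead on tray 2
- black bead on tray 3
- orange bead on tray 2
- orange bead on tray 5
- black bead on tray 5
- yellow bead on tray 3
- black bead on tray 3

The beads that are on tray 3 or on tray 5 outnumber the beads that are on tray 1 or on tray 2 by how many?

0

beads on tray 3 or on tray 5: 10.
beads on tray 1 or on tray 2: 10.
10 − 10 = 0.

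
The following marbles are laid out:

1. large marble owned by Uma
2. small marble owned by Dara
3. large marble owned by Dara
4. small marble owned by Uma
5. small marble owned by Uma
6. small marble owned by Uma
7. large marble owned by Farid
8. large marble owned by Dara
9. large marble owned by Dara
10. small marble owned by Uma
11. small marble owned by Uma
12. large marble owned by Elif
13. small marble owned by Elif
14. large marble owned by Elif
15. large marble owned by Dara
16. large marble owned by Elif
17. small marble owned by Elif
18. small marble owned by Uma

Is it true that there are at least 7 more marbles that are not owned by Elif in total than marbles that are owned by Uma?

False

Count of marbles that are not owned by Elif: 13.
Count of marbles owned by Uma: 7.
The claim requires 13 − 7 = 6 ≥ 7, which does not hold.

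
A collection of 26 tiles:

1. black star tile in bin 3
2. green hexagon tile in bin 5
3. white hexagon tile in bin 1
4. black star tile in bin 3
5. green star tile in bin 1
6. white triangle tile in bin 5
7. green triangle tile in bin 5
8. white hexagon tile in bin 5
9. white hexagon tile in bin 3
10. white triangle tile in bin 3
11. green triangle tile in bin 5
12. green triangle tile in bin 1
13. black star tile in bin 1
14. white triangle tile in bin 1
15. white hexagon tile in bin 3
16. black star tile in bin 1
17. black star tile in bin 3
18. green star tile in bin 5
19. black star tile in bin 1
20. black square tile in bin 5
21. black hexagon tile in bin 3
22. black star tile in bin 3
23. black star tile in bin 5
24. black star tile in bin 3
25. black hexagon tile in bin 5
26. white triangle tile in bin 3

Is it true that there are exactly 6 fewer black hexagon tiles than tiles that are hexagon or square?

There are 2 black hexagon tiles.
There are 8 tiles that are hexagon or square.
The claim requires 8 − 2 (= 6) to equal 6, which holds.

True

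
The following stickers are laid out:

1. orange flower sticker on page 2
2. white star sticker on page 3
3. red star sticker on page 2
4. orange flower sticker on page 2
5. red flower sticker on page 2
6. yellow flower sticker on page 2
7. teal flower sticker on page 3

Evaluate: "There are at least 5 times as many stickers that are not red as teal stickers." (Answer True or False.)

True

stickers that are not red: 5.
teal stickers: 1.
The claim requires 5 ≥ 5 × 1 = 5, which holds.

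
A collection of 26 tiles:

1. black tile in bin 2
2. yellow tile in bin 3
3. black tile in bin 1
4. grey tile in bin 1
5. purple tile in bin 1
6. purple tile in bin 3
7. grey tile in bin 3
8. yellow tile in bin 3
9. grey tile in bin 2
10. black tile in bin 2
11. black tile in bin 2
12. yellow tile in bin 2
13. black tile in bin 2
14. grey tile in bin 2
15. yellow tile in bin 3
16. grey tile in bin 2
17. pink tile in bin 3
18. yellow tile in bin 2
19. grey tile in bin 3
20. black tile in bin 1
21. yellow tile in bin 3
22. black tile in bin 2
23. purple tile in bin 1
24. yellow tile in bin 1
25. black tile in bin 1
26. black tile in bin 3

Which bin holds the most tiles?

Counts by bin: bin 2→10, bin 3→9, bin 1→7.
The maximum is 10, held uniquely by bin 2.

bin 2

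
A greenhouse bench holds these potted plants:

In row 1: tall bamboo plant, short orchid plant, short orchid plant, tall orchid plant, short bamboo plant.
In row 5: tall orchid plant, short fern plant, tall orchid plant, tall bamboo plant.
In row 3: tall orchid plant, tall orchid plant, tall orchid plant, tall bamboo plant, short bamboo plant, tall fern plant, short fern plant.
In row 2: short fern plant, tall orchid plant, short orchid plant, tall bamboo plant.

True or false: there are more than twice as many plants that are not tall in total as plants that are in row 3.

False

|plants that are not tall| = 8.
|plants in row 3| = 7.
The claim requires 8 > 2 × 7 = 14, which does not hold.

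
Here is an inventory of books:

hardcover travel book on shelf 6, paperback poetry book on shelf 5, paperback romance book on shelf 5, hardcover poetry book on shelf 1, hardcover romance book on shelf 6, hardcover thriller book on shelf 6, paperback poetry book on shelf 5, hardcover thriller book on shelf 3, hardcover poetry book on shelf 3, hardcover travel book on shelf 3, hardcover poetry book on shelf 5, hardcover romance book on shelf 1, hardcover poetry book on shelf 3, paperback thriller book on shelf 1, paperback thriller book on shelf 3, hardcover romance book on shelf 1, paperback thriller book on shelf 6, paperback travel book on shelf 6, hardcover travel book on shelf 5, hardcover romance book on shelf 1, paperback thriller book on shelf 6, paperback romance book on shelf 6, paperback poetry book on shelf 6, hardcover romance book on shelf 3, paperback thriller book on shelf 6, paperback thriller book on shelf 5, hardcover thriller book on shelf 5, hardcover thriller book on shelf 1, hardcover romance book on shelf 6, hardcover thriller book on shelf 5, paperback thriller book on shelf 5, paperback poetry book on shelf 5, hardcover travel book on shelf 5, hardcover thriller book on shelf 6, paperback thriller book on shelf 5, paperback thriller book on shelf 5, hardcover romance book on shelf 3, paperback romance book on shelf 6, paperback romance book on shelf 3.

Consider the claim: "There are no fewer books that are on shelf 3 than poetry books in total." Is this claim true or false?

There are 8 books on shelf 3.
There are 8 poetry books.
The claim requires 8 ≥ 8, which holds.

True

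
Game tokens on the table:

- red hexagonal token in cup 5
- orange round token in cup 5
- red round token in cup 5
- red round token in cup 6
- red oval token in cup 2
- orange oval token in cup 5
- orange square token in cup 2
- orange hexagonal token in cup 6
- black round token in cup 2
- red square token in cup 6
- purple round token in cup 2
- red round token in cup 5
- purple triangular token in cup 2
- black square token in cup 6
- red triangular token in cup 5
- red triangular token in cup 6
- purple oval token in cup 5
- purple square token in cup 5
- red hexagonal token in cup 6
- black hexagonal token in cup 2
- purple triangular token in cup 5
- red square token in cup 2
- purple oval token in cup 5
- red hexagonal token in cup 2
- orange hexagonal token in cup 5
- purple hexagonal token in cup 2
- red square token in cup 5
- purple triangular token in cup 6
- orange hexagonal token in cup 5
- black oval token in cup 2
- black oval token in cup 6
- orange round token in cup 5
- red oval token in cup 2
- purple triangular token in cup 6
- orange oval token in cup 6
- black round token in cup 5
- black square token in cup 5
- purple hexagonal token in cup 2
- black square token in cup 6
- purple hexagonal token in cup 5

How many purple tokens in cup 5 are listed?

5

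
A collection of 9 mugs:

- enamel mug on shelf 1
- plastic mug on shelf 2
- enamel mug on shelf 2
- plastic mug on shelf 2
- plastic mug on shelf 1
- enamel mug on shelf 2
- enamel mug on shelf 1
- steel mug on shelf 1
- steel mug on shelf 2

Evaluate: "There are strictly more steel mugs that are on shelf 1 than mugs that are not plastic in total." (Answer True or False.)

False

There is 1 steel mug on shelf 1.
There are 6 mugs that are not plastic.
The claim requires 1 > 6, which does not hold.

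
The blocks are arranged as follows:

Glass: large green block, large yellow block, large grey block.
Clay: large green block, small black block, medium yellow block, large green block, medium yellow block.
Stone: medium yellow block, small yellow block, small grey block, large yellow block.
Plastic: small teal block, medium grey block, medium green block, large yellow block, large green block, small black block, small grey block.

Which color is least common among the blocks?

Counts by color: yellow 7, green 5, grey 4, black 2, teal 1.
The minimum is 1, held uniquely by teal.

teal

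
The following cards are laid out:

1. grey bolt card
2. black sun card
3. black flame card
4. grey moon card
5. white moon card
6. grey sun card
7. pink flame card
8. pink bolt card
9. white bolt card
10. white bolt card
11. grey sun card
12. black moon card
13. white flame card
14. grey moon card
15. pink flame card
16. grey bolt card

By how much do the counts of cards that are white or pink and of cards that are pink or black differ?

cards that are white or pink: 7. cards that are pink or black: 6.
|7 − 6| = 7 − 6 = 1.

1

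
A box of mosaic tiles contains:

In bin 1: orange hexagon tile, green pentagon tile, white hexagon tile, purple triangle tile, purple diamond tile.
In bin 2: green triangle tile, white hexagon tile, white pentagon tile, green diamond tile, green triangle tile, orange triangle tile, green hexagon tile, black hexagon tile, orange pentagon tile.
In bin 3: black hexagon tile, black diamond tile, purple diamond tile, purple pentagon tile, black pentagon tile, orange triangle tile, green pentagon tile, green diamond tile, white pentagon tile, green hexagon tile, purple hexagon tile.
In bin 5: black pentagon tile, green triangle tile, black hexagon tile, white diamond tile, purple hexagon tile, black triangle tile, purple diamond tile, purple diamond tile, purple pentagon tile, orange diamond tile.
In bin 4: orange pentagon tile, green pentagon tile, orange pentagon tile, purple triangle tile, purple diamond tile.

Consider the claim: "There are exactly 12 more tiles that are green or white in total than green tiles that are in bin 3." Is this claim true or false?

True

|tiles that are green or white| = 15.
|green tiles in bin 3| = 3.
The claim requires 15 − 3 (= 12) to equal 12, which holds.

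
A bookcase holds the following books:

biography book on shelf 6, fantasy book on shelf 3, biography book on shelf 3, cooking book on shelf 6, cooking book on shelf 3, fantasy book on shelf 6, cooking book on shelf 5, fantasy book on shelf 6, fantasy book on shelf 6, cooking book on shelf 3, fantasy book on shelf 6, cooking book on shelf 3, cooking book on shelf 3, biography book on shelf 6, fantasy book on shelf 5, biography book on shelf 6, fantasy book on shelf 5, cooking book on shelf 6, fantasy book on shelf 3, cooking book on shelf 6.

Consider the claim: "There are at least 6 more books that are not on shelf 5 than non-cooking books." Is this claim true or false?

False

|books that are not on shelf 5| = 17.
|non-cooking books| = 12.
The claim requires 17 − 12 = 5 ≥ 6, which does not hold.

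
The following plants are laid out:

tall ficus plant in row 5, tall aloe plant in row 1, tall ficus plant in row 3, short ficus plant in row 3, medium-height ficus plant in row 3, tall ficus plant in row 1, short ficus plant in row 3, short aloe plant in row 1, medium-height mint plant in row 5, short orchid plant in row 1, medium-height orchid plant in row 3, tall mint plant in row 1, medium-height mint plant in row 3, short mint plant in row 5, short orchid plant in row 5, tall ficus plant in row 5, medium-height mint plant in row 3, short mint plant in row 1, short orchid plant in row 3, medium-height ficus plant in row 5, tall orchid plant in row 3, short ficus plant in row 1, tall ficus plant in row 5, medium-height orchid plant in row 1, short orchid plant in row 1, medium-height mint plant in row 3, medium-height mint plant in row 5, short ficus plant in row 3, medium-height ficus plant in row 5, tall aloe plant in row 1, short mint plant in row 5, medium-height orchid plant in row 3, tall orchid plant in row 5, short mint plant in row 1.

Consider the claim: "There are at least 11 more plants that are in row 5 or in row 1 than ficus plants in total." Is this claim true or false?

There are 22 plants in row 5 or in row 1.
There are 12 ficus plants.
The claim requires 22 − 12 = 10 ≥ 11, which does not hold.

False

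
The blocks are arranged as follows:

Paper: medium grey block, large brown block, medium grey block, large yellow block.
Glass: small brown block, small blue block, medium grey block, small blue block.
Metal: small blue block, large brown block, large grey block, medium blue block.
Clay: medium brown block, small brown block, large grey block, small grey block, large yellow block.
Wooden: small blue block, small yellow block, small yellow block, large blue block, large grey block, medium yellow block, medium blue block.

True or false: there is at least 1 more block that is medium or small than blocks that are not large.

blocks that are medium or small: 16.
blocks that are not large: 16.
The claim requires 16 − 16 = 0 ≥ 1, which does not hold.

False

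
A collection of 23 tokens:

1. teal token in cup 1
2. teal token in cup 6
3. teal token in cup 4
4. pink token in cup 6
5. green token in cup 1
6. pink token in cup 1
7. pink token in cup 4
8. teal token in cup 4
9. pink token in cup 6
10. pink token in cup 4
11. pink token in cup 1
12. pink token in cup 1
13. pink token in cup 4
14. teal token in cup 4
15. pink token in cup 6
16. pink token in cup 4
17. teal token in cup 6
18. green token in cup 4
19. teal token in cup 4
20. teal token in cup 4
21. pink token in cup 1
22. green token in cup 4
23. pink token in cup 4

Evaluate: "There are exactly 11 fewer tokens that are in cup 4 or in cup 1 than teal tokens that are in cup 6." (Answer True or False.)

False

|tokens in cup 4 or in cup 1| = 18.
|teal tokens in cup 6| = 2.
The claim requires 2 − 18 (= -16) to equal 11, which does not hold.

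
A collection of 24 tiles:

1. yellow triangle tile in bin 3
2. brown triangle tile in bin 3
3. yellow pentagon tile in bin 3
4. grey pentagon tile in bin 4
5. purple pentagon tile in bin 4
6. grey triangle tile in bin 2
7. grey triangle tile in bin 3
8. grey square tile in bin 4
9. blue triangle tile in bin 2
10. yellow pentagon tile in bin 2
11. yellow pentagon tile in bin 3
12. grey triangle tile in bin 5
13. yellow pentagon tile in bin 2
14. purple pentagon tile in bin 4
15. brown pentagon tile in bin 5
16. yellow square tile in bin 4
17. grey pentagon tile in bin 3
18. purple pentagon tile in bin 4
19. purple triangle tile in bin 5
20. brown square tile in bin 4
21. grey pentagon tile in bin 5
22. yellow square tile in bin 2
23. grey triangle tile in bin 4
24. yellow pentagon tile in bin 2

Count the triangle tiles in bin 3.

3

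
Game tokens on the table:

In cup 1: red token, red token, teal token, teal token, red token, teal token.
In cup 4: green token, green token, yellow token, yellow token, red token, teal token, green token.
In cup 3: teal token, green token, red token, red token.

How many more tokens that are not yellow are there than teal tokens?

10

tokens that are not yellow: 15.
teal tokens: 5.
15 − 5 = 10.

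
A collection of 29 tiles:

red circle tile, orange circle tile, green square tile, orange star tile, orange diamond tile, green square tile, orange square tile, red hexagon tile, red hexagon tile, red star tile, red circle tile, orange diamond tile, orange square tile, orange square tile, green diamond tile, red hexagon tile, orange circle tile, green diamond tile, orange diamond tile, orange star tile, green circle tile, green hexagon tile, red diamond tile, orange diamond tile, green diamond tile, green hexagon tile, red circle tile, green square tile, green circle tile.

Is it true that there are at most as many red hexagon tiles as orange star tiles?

red hexagon tiles: 3.
orange star tiles: 2.
The claim requires 3 ≤ 2, which does not hold.

False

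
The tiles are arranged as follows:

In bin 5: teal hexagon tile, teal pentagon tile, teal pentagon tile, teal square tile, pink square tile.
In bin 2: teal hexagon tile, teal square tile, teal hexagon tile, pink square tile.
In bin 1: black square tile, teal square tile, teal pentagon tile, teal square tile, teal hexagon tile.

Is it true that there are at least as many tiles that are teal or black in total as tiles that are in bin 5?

True

There are 12 tiles that are teal or black.
There are 5 tiles in bin 5.
The claim requires 12 ≥ 5, which holds.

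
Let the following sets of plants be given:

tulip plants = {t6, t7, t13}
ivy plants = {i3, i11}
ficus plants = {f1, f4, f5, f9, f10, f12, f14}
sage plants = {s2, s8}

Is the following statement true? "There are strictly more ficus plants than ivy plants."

True

ficus plants: 7.
ivy plants: 2.
The claim requires 7 > 2, which holds.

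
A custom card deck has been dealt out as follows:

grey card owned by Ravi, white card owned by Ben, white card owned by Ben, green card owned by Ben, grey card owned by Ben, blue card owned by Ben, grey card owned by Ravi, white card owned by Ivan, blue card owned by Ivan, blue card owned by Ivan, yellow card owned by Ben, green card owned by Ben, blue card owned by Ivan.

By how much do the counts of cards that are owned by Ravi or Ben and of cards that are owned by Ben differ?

2

cards owned by Ravi or Ben: 9. cards owned by Ben: 7.
|9 − 7| = 9 − 7 = 2.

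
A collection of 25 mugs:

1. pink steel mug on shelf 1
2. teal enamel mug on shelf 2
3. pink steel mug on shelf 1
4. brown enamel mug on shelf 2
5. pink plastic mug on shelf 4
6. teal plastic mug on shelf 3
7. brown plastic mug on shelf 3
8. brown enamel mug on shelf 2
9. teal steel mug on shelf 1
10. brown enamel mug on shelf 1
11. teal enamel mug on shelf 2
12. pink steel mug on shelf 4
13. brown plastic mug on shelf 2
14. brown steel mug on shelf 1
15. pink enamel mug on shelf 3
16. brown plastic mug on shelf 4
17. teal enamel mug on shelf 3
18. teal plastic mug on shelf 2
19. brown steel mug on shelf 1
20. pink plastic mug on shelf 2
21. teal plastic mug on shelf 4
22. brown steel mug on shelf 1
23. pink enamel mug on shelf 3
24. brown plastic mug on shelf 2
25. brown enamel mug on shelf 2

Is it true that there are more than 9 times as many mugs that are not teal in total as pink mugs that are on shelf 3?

|mugs that are not teal| = 18.
|pink mugs on shelf 3| = 2.
The claim requires 18 > 9 × 2 = 18, which does not hold.

False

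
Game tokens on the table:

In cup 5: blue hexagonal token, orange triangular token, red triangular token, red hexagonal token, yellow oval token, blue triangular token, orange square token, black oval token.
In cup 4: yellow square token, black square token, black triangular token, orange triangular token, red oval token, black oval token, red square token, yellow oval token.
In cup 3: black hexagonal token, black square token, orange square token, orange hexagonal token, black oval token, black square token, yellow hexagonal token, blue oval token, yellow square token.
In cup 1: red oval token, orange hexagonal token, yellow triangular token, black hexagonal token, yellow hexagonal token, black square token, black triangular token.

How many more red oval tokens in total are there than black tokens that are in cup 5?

1

red oval tokens: 2.
black tokens in cup 5: 1.
2 − 1 = 1.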